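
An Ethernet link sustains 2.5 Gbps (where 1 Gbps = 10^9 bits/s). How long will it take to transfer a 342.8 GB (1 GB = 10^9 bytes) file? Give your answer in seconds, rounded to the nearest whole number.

1,097 seconds

342.8 GB = 342,800,000,000 bytes = 2,742,400,000,000 bits
2.5 Gbps = 2,500,000,000 bits/s
time = 2,742,400,000,000 / 2,500,000,000 = 1,097 s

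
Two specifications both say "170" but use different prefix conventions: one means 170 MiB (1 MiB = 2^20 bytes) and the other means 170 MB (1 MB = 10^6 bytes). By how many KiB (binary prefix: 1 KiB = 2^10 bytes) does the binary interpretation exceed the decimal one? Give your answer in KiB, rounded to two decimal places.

8,064.38 KiB

170 MiB = 170 × 1,048,576 = 178,257,920 bytes
170 MB = 170 × 1,000,000 = 170,000,000 bytes
difference = 8,257,920 bytes
8,257,920 / 1,024 = 8,064.38 KiB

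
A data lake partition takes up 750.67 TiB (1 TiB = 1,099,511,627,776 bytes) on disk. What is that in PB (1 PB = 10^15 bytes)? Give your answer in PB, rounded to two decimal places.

750.67 TiB = 750.67 × 2^40 bytes = 825,370,393,622,609.92 bytes
1 PB = 10^15 bytes = 1,000,000,000,000,000 bytes
825,370,393,622,609.92 / 1,000,000,000,000,000 = 0.83 PB

0.83 PB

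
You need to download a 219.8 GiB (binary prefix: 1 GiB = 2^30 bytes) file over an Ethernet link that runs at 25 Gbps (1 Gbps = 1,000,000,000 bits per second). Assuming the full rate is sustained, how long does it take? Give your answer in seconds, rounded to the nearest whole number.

76 seconds

219.8 GiB = 236,008,452,915.2 bytes = 1,888,067,623,321.6 bits
25 Gbps = 25,000,000,000 bits/s
time = 1,888,067,623,321.6 / 25,000,000,000 = 76 s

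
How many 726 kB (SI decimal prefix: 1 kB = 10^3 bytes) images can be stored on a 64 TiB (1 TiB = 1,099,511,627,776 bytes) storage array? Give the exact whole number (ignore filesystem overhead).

96,926,644

Capacity: 64 TiB = 70,368,744,177,664 bytes
Per item: 726 kB = 726,000 bytes
⌊70,368,744,177,664 / 726,000⌋ = 96,926,644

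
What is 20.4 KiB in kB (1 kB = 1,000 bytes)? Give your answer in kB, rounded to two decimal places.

20.4 KiB = 20.4 × 2^10 bytes = 20,889.6 bytes
1 kB = 1,000 bytes
20,889.6 / 1,000 = 20.89 kB

20.89 kB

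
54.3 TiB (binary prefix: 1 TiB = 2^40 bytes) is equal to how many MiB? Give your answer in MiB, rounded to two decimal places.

54.3 TiB = 54.3 × 2^40 bytes = 59,703,481,388,236.8 bytes
1 MiB = 1,048,576 bytes
59,703,481,388,236.8 / 1,048,576 = 56,937,676.80 MiB

56,937,676.80 MiB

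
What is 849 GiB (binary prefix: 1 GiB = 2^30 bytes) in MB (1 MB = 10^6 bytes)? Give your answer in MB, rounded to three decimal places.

911,606.809 MB

849 GiB × 1,073,741,824 bytes/GiB = 911,606,808,576 bytes
1 MB = 10^6 bytes = 1,000,000 bytes
911,606,808,576 / 1,000,000 = 911,606.809 MB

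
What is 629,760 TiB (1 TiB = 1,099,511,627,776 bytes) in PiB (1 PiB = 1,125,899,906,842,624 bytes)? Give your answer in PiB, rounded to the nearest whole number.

629,760 TiB × 1,099,511,627,776 bytes/TiB = 692,428,442,708,213,760 bytes
1 PiB = 2^50 bytes = 1,125,899,906,842,624 bytes
692,428,442,708,213,760 / 1,125,899,906,842,624 = 615 PiB

615 PiB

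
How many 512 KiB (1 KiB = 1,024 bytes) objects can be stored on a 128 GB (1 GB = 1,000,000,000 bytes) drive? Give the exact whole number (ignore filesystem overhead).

244,140

Capacity: 128 GB = 128,000,000,000 bytes
Per item: 512 KiB = 524,288 bytes
⌊128,000,000,000 / 524,288⌋ = 244,140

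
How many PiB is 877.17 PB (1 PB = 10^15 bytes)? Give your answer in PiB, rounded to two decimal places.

877.17 PB = 877.17 × 10^15 bytes = 877,170,000,000,000,000 bytes
1 PiB = 2^50 bytes = 1,125,899,906,842,624 bytes
877,170,000,000,000,000 / 1,125,899,906,842,624 = 779.08 PiB

779.08 PiB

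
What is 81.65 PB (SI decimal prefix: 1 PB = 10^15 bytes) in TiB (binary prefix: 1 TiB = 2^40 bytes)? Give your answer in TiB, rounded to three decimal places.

81.65 PB = 81.65 × 10^15 bytes = 81,650,000,000,000,000 bytes
1 TiB = 2^40 bytes = 1,099,511,627,776 bytes
81,650,000,000,000,000 / 1,099,511,627,776 = 74,260.242 TiB

74,260.242 TiB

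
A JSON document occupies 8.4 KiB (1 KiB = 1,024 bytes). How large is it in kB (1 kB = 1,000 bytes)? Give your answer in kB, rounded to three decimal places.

8.4 KiB = 8.4 × 2^10 bytes = 8,601.6 bytes
1 kB = 1,000 bytes
8,601.6 / 1,000 = 8.602 kB

8.602 kB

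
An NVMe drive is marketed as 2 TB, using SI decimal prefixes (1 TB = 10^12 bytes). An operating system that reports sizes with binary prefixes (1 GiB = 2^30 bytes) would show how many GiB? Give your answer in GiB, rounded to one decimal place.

2 TB = 2 × 10^12 bytes = 2,000,000,000,000 bytes
1 GiB = 2^30 bytes = 1,073,741,824 bytes
2,000,000,000,000 / 1,073,741,824 = 1,862.6 GiB

1,862.6 GiB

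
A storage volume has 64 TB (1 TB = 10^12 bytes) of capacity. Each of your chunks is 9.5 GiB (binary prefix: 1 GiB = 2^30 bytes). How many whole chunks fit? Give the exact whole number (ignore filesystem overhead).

Capacity: 64 TB = 64,000,000,000,000 bytes
Per item: 9.5 GiB = 10,200,547,328 bytes
⌊64,000,000,000,000 / 10,200,547,328⌋ = 6,274

6,274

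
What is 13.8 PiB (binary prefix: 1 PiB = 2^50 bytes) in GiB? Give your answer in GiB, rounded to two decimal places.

13.8 PiB = 13.8 × 2^50 bytes = 15,537,418,714,428,211.2 bytes
1 GiB = 1,073,741,824 bytes
15,537,418,714,428,211.2 / 1,073,741,824 = 14,470,348.80 GiB

14,470,348.80 GiB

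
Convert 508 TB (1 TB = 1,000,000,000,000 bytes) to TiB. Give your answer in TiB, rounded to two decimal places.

462.02 TiB

508 TB = 508 × 10^12 bytes = 508,000,000,000,000 bytes
1 TiB = 1,099,511,627,776 bytes
508,000,000,000,000 / 1,099,511,627,776 = 462.02 TiB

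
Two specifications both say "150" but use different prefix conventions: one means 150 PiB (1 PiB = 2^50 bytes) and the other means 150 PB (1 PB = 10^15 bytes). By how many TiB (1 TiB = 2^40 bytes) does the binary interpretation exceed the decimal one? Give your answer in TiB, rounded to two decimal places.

150 PiB = 150 × 1,125,899,906,842,624 = 168,884,986,026,393,600 bytes
150 PB = 150 × 1,000,000,000,000,000 = 150,000,000,000,000,000 bytes
difference = 18,884,986,026,393,600 bytes
18,884,986,026,393,600 / 1,099,511,627,776 = 17,175.79 TiB

17,175.79 TiB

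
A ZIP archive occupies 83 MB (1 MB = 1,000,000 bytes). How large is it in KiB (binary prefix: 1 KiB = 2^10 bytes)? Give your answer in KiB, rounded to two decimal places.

83 MB = 83 × 10^6 bytes = 83,000,000 bytes
1 KiB = 2^10 bytes = 1,024 bytes
83,000,000 / 1,024 = 81,054.69 KiB

81,054.69 KiB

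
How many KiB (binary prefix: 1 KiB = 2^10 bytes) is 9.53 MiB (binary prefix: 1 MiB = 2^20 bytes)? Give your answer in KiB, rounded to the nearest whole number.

9.53 MiB × 1,048,576 bytes/MiB = 9,992,929.28 bytes
1 KiB = 2^10 bytes = 1,024 bytes
9,992,929.28 / 1,024 = 9,759 KiB

9,759 KiB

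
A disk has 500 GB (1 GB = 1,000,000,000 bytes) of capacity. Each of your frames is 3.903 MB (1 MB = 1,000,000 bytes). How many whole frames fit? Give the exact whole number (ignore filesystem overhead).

128,106

Capacity: 500 GB = 500,000,000,000 bytes
Per item: 3.903 MB = 3,903,000 bytes
⌊500,000,000,000 / 3,903,000⌋ = 128,106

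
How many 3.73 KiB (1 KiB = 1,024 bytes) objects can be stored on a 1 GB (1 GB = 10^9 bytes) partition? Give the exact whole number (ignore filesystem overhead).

261,813

Capacity: 1 GB = 1,000,000,000 bytes
Per item: 3.73 KiB = 3,819.52 bytes
⌊1,000,000,000 / 3,819.52⌋ = 261,813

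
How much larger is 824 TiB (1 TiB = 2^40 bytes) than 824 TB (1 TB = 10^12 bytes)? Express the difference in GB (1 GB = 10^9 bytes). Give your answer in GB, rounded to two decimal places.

81,997.58 GB

824 TiB = 824 × 1,099,511,627,776 = 905,997,581,287,424 bytes
824 TB = 824 × 1,000,000,000,000 = 824,000,000,000,000 bytes
difference = 81,997,581,287,424 bytes
81,997,581,287,424 / 1,000,000,000 = 81,997.58 GB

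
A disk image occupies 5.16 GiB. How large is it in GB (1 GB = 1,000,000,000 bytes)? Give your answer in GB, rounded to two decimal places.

5.16 GiB = 5.16 × 2^30 bytes = 5,540,507,811.84 bytes
1 GB = 10^9 bytes = 1,000,000,000 bytes
5,540,507,811.84 / 1,000,000,000 = 5.54 GB

5.54 GB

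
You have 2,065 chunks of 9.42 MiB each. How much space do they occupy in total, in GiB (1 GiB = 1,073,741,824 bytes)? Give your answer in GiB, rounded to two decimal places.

19.00 GiB

Total = 2,065 × 9.42 MiB = 19452.3 MiB
= 19452.3 × 1,048,576 bytes = 20,397,214,924.8 bytes
1 GiB = 1,073,741,824 bytes
20,397,214,924.8 / 1,073,741,824 = 19.00 GiB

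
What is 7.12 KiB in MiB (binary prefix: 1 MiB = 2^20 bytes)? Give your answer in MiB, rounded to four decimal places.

0.0070 MiB

7.12 KiB = 7.12 × 2^10 bytes = 7,290.88 bytes
1 MiB = 2^20 bytes = 1,048,576 bytes
7,290.88 / 1,048,576 = 0.0070 MiB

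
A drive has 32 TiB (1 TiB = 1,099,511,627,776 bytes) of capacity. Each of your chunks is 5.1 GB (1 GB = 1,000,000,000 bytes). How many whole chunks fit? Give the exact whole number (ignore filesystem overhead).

Capacity: 32 TiB = 35,184,372,088,832 bytes
Per item: 5.1 GB = 5,100,000,000 bytes
⌊35,184,372,088,832 / 5,100,000,000⌋ = 6,898

6,898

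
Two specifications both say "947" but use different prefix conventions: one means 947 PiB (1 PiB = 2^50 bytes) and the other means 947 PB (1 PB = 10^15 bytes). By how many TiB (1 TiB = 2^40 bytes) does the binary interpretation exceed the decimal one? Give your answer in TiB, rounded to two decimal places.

108,436.52 TiB

947 PiB = 947 × 1,125,899,906,842,624 = 1,066,227,211,779,964,928 bytes
947 PB = 947 × 1,000,000,000,000,000 = 947,000,000,000,000,000 bytes
difference = 119,227,211,779,964,928 bytes
119,227,211,779,964,928 / 1,099,511,627,776 = 108,436.52 TiB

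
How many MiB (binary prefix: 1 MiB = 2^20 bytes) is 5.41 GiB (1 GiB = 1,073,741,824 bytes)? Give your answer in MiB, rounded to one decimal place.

5,539.8 MiB

5.41 GiB = 5.41 × 2^30 bytes = 5,808,943,267.84 bytes
1 MiB = 1,048,576 bytes
5,808,943,267.84 / 1,048,576 = 5,539.8 MiB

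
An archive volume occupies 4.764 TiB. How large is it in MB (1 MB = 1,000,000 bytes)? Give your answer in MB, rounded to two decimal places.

4.764 TiB × 1,099,511,627,776 bytes/TiB = 5,238,073,394,724.864 bytes
1 MB = 1,000,000 bytes
5,238,073,394,724.864 / 1,000,000 = 5,238,073.39 MB

5,238,073.39 MB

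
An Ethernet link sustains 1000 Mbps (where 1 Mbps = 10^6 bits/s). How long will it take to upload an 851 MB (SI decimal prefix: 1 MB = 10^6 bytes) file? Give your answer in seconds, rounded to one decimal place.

851 MB = 851,000,000 bytes = 6,808,000,000 bits
1000 Mbps = 1,000,000,000 bits/s
time = 6,808,000,000 / 1,000,000,000 = 6.8 s

6.8 seconds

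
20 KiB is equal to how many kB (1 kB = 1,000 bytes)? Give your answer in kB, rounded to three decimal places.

20.480 kB

20 KiB = 20 × 2^10 bytes = 20,480 bytes
1 kB = 10^3 bytes = 1,000 bytes
20,480 / 1,000 = 20.480 kB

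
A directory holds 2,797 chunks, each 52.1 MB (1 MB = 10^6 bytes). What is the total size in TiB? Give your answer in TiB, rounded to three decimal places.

0.133 TiB

Total = 2,797 × 52.1 MB = 145723.7 MB
= 145723.7 × 1,000,000 bytes = 145,723,700,000 bytes
1 TiB = 1,099,511,627,776 bytes
145,723,700,000 / 1,099,511,627,776 = 0.133 TiB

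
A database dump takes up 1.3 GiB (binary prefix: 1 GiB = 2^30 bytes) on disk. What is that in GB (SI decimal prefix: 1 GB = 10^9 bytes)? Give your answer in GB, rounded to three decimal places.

1.396 GB

1.3 GiB × 1,073,741,824 bytes/GiB = 1,395,864,371.2 bytes
1 GB = 1,000,000,000 bytes
1,395,864,371.2 / 1,000,000,000 = 1.396 GB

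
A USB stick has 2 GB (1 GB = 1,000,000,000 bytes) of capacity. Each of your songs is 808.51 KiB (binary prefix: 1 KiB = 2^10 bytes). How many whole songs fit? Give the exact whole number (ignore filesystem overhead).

Capacity: 2 GB = 2,000,000,000 bytes
Per item: 808.51 KiB = 827,914.24 bytes
⌊2,000,000,000 / 827,914.24⌋ = 2,415

2,415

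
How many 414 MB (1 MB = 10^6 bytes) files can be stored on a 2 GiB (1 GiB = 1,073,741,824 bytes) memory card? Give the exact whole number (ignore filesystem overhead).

5

Capacity: 2 GiB = 2,147,483,648 bytes
Per item: 414 MB = 414,000,000 bytes
⌊2,147,483,648 / 414,000,000⌋ = 5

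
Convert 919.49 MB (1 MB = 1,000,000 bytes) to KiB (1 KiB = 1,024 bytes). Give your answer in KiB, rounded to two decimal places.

919.49 MB = 919.49 × 10^6 bytes = 919,490,000 bytes
1 KiB = 1,024 bytes
919,490,000 / 1,024 = 897,939.45 KiB

897,939.45 KiB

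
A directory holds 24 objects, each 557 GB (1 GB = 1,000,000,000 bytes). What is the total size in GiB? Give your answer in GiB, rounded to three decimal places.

12,449.920 GiB

Total = 24 × 557 GB = 13,368 GB
= 13,368 × 1,000,000,000 bytes = 13,368,000,000,000 bytes
1 GiB = 1,073,741,824 bytes
13,368,000,000,000 / 1,073,741,824 = 12,449.920 GiB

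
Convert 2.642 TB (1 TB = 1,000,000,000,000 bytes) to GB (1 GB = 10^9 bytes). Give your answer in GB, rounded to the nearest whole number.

2.642 TB × 1,000,000,000,000 bytes/TB = 2,642,000,000,000 bytes
1 GB = 1,000,000,000 bytes
2,642,000,000,000 / 1,000,000,000 = 2,642 GB

2,642 GB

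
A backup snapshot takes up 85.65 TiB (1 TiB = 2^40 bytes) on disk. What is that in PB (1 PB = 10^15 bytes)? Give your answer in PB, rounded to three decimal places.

85.65 TiB = 85.65 × 2^40 bytes = 94,173,170,919,014.4 bytes
1 PB = 10^15 bytes = 1,000,000,000,000,000 bytes
94,173,170,919,014.4 / 1,000,000,000,000,000 = 0.094 PB

0.094 PB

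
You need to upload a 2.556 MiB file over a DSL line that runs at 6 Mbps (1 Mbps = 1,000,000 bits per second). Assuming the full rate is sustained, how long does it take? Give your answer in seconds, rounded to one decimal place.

2.556 MiB = 2,680,160.256 bytes = 21,441,282.048 bits
6 Mbps = 6,000,000 bits/s
time = 21,441,282.048 / 6,000,000 = 3.6 s

3.6 seconds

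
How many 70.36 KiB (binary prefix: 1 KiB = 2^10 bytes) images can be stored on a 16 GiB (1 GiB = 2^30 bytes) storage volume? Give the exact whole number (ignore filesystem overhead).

Capacity: 16 GiB = 17,179,869,184 bytes
Per item: 70.36 KiB = 72,048.64 bytes
⌊17,179,869,184 / 72,048.64⌋ = 238,448

238,448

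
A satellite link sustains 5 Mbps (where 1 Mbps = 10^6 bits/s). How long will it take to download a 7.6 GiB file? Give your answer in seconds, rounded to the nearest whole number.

7.6 GiB = 8,160,437,862.4 bytes = 65,283,502,899.2 bits
5 Mbps = 5,000,000 bits/s
time = 65,283,502,899.2 / 5,000,000 = 13,057 s

13,057 seconds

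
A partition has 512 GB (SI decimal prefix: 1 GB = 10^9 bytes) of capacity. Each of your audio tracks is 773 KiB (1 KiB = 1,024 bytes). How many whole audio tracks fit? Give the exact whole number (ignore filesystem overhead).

646,830

Capacity: 512 GB = 512,000,000,000 bytes
Per item: 773 KiB = 791,552 bytes
⌊512,000,000,000 / 791,552⌋ = 646,830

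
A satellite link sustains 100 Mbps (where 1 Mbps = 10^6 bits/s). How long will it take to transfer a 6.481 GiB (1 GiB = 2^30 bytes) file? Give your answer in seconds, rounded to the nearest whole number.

557 seconds

6.481 GiB = 6,958,920,761.344 bytes = 55,671,366,090.752 bits
100 Mbps = 100,000,000 bits/s
time = 55,671,366,090.752 / 100,000,000 = 557 s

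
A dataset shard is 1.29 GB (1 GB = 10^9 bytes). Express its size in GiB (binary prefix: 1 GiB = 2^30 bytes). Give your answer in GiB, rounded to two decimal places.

1.20 GiB

1.29 GB = 1.29 × 10^9 bytes = 1,290,000,000 bytes
1 GiB = 2^30 bytes = 1,073,741,824 bytes
1,290,000,000 / 1,073,741,824 = 1.20 GiB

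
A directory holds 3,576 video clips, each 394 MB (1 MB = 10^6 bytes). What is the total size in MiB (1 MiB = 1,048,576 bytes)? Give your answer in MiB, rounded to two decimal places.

Total = 3,576 × 394 MB = 1,408,944 MB
= 1,408,944 × 1,000,000 bytes = 1,408,944,000,000 bytes
1 MiB = 1,048,576 bytes
1,408,944,000,000 / 1,048,576 = 1,343,673.71 MiB

1,343,673.71 MiB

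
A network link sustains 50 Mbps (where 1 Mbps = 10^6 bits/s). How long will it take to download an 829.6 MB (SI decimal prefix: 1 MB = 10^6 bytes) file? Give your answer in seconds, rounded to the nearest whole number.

133 seconds

829.6 MB = 829,600,000 bytes = 6,636,800,000 bits
50 Mbps = 50,000,000 bits/s
time = 6,636,800,000 / 50,000,000 = 133 s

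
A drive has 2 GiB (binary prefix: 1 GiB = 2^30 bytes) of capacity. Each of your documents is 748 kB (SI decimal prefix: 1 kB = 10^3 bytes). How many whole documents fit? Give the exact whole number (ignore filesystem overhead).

Capacity: 2 GiB = 2,147,483,648 bytes
Per item: 748 kB = 748,000 bytes
⌊2,147,483,648 / 748,000⌋ = 2,870

2,870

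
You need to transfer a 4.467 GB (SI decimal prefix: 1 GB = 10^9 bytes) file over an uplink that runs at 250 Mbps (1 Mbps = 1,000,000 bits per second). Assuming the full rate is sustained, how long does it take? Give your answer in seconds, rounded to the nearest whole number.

4.467 GB = 4,467,000,000 bytes = 35,736,000,000 bits
250 Mbps = 250,000,000 bits/s
time = 35,736,000,000 / 250,000,000 = 143 s

143 seconds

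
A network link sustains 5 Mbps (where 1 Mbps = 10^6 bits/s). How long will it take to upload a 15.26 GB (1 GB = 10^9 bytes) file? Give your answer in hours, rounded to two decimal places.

6.78 hours

15.26 GB = 15,260,000,000 bytes = 122,080,000,000 bits
5 Mbps = 5,000,000 bits/s
time = 122,080,000,000 / 5,000,000 = 24,416.0000 s
24,416.0000 s / 3600 = 6.78 hours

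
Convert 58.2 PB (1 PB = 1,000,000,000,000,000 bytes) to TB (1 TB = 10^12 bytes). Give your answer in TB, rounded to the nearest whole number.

58,200 TB

58.2 PB = 58.2 × 10^15 bytes = 58,200,000,000,000,000 bytes
1 TB = 10^12 bytes = 1,000,000,000,000 bytes
58,200,000,000,000,000 / 1,000,000,000,000 = 58,200 TB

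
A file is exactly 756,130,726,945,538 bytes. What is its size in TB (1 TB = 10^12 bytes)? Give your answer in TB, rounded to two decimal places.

756.13 TB

756,130,726,945,538 bytes given.
1 TB = 10^12 bytes = 1,000,000,000,000 bytes
756,130,726,945,538 / 1,000,000,000,000 = 756.13 TB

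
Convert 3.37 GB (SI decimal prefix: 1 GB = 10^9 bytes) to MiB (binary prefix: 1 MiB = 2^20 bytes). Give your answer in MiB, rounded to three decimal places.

3,213.882 MiB

3.37 GB × 1,000,000,000 bytes/GB = 3,370,000,000 bytes
1 MiB = 2^20 bytes = 1,048,576 bytes
3,370,000,000 / 1,048,576 = 3,213.882 MiB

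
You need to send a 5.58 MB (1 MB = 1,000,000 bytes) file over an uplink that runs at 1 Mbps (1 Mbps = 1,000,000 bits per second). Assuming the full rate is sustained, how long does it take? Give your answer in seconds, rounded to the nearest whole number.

5.58 MB = 5,580,000 bytes = 44,640,000 bits
1 Mbps = 1,000,000 bits/s
time = 44,640,000 / 1,000,000 = 45 s

45 seconds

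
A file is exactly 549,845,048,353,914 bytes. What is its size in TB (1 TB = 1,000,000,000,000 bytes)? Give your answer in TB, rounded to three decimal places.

549,845,048,353,914 bytes given.
1 TB = 1,000,000,000,000 bytes
549,845,048,353,914 / 1,000,000,000,000 = 549.845 TB

549.845 TB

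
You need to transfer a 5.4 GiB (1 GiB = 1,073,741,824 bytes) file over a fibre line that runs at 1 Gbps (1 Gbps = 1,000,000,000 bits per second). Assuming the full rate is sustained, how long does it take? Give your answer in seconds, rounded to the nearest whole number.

46 seconds

5.4 GiB = 5,798,205,849.6 bytes = 46,385,646,796.8 bits
1 Gbps = 1,000,000,000 bits/s
time = 46,385,646,796.8 / 1,000,000,000 = 46 s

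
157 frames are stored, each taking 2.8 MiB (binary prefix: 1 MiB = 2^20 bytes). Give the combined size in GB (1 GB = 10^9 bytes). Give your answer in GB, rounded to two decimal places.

0.46 GB

Total = 157 × 2.8 MiB = 439.6 MiB
= 439.6 × 1,048,576 bytes = 460,954,009.6 bytes
1 GB = 1,000,000,000 bytes
460,954,009.6 / 1,000,000,000 = 0.46 GB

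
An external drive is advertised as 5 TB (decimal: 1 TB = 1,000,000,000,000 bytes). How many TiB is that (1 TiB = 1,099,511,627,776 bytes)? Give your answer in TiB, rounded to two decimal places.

4.55 TiB

5 TB = 5 × 10^12 bytes = 5,000,000,000,000 bytes
1 TiB = 1,099,511,627,776 bytes
5,000,000,000,000 / 1,099,511,627,776 = 4.55 TiB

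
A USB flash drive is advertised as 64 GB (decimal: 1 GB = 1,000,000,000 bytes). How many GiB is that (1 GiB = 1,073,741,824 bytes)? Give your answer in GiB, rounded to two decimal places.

59.60 GiB

64 GB = 64 × 10^9 bytes = 64,000,000,000 bytes
1 GiB = 2^30 bytes = 1,073,741,824 bytes
64,000,000,000 / 1,073,741,824 = 59.60 GiB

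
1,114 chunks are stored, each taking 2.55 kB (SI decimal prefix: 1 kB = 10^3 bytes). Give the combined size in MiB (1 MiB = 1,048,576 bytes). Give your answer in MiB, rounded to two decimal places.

2.71 MiB

Total = 1,114 × 2.55 kB = 2840.7 kB
= 2840.7 × 1,000 bytes = 2,840,700 bytes
1 MiB = 1,048,576 bytes
2,840,700 / 1,048,576 = 2.71 MiB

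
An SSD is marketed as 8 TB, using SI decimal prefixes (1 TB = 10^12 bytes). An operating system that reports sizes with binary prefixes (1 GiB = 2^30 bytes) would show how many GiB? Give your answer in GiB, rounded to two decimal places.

8 TB × 1,000,000,000,000 bytes/TB = 8,000,000,000,000 bytes
1 GiB = 2^30 bytes = 1,073,741,824 bytes
8,000,000,000,000 / 1,073,741,824 = 7,450.58 GiB

7,450.58 GiB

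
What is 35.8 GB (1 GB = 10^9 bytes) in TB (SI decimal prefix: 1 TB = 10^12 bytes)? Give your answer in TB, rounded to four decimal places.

0.0358 TB

35.8 GB = 35.8 × 10^9 bytes = 35,800,000,000 bytes
1 TB = 1,000,000,000,000 bytes
35,800,000,000 / 1,000,000,000,000 = 0.0358 TB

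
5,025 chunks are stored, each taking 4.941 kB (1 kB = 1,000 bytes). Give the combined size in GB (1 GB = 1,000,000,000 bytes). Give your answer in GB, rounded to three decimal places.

0.025 GB

Total = 5,025 × 4.941 kB = 24828.525 kB
= 24828.525 × 1,000 bytes = 24,828,525 bytes
1 GB = 1,000,000,000 bytes
24,828,525 / 1,000,000,000 = 0.025 GB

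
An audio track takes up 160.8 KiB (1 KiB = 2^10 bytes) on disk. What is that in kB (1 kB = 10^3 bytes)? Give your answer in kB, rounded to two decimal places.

164.66 kB

160.8 KiB = 160.8 × 2^10 bytes = 164,659.2 bytes
1 kB = 1,000 bytes
164,659.2 / 1,000 = 164.66 kB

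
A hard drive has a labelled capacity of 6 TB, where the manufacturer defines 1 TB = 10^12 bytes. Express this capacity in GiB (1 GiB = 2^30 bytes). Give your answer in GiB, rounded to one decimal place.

6 TB = 6 × 10^12 bytes = 6,000,000,000,000 bytes
1 GiB = 2^30 bytes = 1,073,741,824 bytes
6,000,000,000,000 / 1,073,741,824 = 5,587.9 GiB

5,587.9 GiB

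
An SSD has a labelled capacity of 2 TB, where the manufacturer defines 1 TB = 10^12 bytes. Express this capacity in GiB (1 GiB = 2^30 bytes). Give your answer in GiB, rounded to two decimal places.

1,862.65 GiB

2 TB = 2 × 10^12 bytes = 2,000,000,000,000 bytes
1 GiB = 1,073,741,824 bytes
2,000,000,000,000 / 1,073,741,824 = 1,862.65 GiB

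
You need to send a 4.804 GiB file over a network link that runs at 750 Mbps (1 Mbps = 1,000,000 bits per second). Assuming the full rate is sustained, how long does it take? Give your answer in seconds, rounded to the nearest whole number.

4.804 GiB = 5,158,255,722.496 bytes = 41,266,045,779.968 bits
750 Mbps = 750,000,000 bits/s
time = 41,266,045,779.968 / 750,000,000 = 55 s

55 seconds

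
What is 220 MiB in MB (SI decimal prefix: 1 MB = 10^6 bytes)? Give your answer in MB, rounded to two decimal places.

230.69 MB

220 MiB × 1,048,576 bytes/MiB = 230,686,720 bytes
1 MB = 1,000,000 bytes
230,686,720 / 1,000,000 = 230.69 MB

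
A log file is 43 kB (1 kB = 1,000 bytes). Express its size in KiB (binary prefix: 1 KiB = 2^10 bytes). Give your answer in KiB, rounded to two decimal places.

43 kB = 43 × 10^3 bytes = 43,000 bytes
1 KiB = 1,024 bytes
43,000 / 1,024 = 41.99 KiB

41.99 KiB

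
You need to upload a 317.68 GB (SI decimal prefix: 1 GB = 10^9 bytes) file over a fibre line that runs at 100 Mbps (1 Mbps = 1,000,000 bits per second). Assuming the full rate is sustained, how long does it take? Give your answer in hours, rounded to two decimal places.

317.68 GB = 317,680,000,000 bytes = 2,541,440,000,000 bits
100 Mbps = 100,000,000 bits/s
time = 2,541,440,000,000 / 100,000,000 = 25,414.4000 s
25,414.4000 s / 3600 = 7.06 hours

7.06 hours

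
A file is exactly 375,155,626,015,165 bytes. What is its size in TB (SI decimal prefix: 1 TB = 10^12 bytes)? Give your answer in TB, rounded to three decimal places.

375.156 TB

375,155,626,015,165 bytes given.
1 TB = 10^12 bytes = 1,000,000,000,000 bytes
375,155,626,015,165 / 1,000,000,000,000 = 375.156 TB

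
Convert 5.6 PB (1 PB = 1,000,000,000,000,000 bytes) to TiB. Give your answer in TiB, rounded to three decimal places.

5.6 PB = 5.6 × 10^15 bytes = 5,600,000,000,000,000 bytes
1 TiB = 2^40 bytes = 1,099,511,627,776 bytes
5,600,000,000,000,000 / 1,099,511,627,776 = 5,093.170 TiB

5,093.170 TiB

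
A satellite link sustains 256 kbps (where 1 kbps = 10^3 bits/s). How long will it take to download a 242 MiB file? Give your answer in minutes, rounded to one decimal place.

242 MiB = 253,755,392 bytes = 2,030,043,136 bits
256 kbps = 256,000 bits/s
time = 2,030,043,136 / 256,000 = 7,929.86 s
7,929.86 s / 60 = 132.2 minutes

132.2 minutes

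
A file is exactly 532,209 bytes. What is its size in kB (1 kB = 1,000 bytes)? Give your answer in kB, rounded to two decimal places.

532,209 bytes given.
1 kB = 1,000 bytes
532,209 / 1,000 = 532.21 kB

532.21 kB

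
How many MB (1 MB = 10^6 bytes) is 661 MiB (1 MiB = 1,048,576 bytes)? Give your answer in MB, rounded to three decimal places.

661 MiB = 661 × 2^20 bytes = 693,108,736 bytes
1 MB = 1,000,000 bytes
693,108,736 / 1,000,000 = 693.109 MB

693.109 MB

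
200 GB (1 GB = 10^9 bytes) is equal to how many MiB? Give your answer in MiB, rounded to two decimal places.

190,734.86 MiB

200 GB = 200 × 10^9 bytes = 200,000,000,000 bytes
1 MiB = 1,048,576 bytes
200,000,000,000 / 1,048,576 = 190,734.86 MiB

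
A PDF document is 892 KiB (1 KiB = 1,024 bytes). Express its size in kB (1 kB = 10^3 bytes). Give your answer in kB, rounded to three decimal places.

892 KiB = 892 × 2^10 bytes = 913,408 bytes
1 kB = 10^3 bytes = 1,000 bytes
913,408 / 1,000 = 913.408 kB

913.408 kB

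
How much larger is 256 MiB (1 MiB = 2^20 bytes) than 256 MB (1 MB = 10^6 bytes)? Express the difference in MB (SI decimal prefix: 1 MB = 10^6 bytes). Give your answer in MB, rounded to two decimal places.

256 MiB = 256 × 1,048,576 = 268,435,456 bytes
256 MB = 256 × 1,000,000 = 256,000,000 bytes
difference = 12,435,456 bytes
12,435,456 / 1,000,000 = 12.44 MB

12.44 MB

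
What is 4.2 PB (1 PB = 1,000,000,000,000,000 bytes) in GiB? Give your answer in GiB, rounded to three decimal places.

4.2 PB × 1,000,000,000,000,000 bytes/PB = 4,200,000,000,000,000 bytes
1 GiB = 2^30 bytes = 1,073,741,824 bytes
4,200,000,000,000,000 / 1,073,741,824 = 3,911,554.813 GiB

3,911,554.813 GiB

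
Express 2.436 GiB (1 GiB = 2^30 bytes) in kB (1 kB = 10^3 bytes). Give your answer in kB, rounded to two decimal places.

2,615,635.08 kB

2.436 GiB = 2.436 × 2^30 bytes = 2,615,635,083.264 bytes
1 kB = 1,000 bytes
2,615,635,083.264 / 1,000 = 2,615,635.08 kB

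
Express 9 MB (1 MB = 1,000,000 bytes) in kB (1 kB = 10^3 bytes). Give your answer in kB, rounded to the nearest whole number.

9 MB × 1,000,000 bytes/MB = 9,000,000 bytes
1 kB = 10^3 bytes = 1,000 bytes
9,000,000 / 1,000 = 9,000 kB

9,000 kB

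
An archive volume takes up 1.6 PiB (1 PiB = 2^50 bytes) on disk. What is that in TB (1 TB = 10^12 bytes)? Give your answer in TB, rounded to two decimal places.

1,801.44 TB

1.6 PiB × 1,125,899,906,842,624 bytes/PiB = 1,801,439,850,948,198.4 bytes
1 TB = 10^12 bytes = 1,000,000,000,000 bytes
1,801,439,850,948,198.4 / 1,000,000,000,000 = 1,801.44 TB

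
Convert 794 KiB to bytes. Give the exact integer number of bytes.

794 × 1,024 = 813,056 bytes  (1 KiB = 2^10 bytes)

813,056 bytes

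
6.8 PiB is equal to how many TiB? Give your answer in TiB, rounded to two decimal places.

6.8 PiB = 6.8 × 2^50 bytes = 7,656,119,366,529,843.2 bytes
1 TiB = 1,099,511,627,776 bytes
7,656,119,366,529,843.2 / 1,099,511,627,776 = 6,963.20 TiB

6,963.20 TiB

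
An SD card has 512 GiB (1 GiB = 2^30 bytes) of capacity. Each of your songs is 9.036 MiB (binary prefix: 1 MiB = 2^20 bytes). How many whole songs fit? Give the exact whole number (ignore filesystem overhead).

58,022

Capacity: 512 GiB = 549,755,813,888 bytes
Per item: 9.036 MiB = 9,474,932.736 bytes
⌊549,755,813,888 / 9,474,932.736⌋ = 58,022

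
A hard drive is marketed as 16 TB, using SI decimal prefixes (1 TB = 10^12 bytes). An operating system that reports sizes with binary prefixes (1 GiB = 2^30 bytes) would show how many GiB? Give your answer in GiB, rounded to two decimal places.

14,901.16 GiB

16 TB = 16 × 10^12 bytes = 16,000,000,000,000 bytes
1 GiB = 2^30 bytes = 1,073,741,824 bytes
16,000,000,000,000 / 1,073,741,824 = 14,901.16 GiB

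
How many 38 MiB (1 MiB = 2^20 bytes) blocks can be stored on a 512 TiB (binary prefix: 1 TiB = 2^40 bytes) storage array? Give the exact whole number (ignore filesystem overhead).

14,128,181

Capacity: 512 TiB = 562,949,953,421,312 bytes
Per item: 38 MiB = 39,845,888 bytes
⌊562,949,953,421,312 / 39,845,888⌋ = 14,128,181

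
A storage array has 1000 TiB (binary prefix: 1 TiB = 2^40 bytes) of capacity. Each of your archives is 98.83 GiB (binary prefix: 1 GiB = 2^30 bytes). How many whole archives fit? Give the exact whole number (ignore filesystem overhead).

10,361

Capacity: 1000 TiB = 1,099,511,627,776,000 bytes
Per item: 98.83 GiB = 106,117,904,465.92 bytes
⌊1,099,511,627,776,000 / 106,117,904,465.92⌋ = 10,361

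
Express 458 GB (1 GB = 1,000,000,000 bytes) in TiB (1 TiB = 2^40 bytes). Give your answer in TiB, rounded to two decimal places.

0.42 TiB

458 GB × 1,000,000,000 bytes/GB = 458,000,000,000 bytes
1 TiB = 2^40 bytes = 1,099,511,627,776 bytes
458,000,000,000 / 1,099,511,627,776 = 0.42 TiB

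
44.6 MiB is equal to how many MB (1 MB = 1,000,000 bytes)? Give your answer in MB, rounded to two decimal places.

46.77 MB

44.6 MiB = 44.6 × 2^20 bytes = 46,766,489.6 bytes
1 MB = 1,000,000 bytes
46,766,489.6 / 1,000,000 = 46.77 MB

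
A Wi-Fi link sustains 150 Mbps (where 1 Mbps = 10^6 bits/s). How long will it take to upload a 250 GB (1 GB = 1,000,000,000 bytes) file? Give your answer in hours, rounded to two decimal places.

3.70 hours

250 GB = 250,000,000,000 bytes = 2,000,000,000,000 bits
150 Mbps = 150,000,000 bits/s
time = 2,000,000,000,000 / 150,000,000 = 13,333.3333 s
13,333.3333 s / 3600 = 3.70 hours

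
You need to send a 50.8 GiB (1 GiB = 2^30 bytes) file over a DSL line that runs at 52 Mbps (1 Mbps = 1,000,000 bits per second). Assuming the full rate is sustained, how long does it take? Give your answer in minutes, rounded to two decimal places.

50.8 GiB = 54,546,084,659.2 bytes = 436,368,677,273.6 bits
52 Mbps = 52,000,000 bits/s
time = 436,368,677,273.6 / 52,000,000 = 8,391.705 s
8,391.705 s / 60 = 139.86 minutes

139.86 minutes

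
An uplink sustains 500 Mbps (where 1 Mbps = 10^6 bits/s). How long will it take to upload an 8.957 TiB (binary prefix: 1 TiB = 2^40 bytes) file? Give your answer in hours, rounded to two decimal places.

8.957 TiB = 9,848,325,649,989.632 bytes = 78,786,605,199,917.056 bits
500 Mbps = 500,000,000 bits/s
time = 78,786,605,199,917.056 / 500,000,000 = 157,573.2104 s
157,573.2104 s / 3600 = 43.77 hours

43.77 hours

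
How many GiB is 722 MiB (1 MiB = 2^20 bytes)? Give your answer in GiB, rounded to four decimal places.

722 MiB = 722 × 2^20 bytes = 757,071,872 bytes
1 GiB = 1,073,741,824 bytes
757,071,872 / 1,073,741,824 = 0.7051 GiB

0.7051 GiB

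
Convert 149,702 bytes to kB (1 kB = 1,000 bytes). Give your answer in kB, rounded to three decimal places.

149,702 bytes given.
1 kB = 10^3 bytes = 1,000 bytes
149,702 / 1,000 = 149.702 kB

149.702 kB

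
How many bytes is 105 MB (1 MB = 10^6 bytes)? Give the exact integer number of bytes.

105,000,000 bytes

105 × 1,000,000 = 105,000,000 bytes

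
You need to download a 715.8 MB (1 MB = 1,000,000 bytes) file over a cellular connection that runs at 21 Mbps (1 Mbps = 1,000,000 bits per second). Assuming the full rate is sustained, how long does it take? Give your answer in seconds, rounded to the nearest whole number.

715.8 MB = 715,800,000 bytes = 5,726,400,000 bits
21 Mbps = 21,000,000 bits/s
time = 5,726,400,000 / 21,000,000 = 273 s

273 seconds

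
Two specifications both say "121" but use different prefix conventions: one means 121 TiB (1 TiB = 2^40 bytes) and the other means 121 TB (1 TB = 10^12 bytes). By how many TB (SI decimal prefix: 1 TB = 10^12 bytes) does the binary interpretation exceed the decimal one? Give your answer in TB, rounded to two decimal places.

121 TiB = 121 × 1,099,511,627,776 = 133,040,906,960,896 bytes
121 TB = 121 × 1,000,000,000,000 = 121,000,000,000,000 bytes
difference = 12,040,906,960,896 bytes
12,040,906,960,896 / 1,000,000,000,000 = 12.04 TB

12.04 TB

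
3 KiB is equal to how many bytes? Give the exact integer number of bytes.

3 × 1,024 = 3,072 bytes  (1 KiB = 2^10 bytes)

3,072 bytes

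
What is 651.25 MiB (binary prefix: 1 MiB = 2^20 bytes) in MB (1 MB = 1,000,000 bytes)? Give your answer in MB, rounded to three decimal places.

682.885 MB

651.25 MiB = 651.25 × 2^20 bytes = 682,885,120 bytes
1 MB = 10^6 bytes = 1,000,000 bytes
682,885,120 / 1,000,000 = 682.885 MB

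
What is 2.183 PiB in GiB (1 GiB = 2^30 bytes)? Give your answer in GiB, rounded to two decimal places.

2.183 PiB = 2.183 × 2^50 bytes = 2,457,839,496,637,448.192 bytes
1 GiB = 1,073,741,824 bytes
2,457,839,496,637,448.192 / 1,073,741,824 = 2,289,041.41 GiB

2,289,041.41 GiB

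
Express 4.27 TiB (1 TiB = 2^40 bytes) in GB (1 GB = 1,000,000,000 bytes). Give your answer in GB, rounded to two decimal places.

4.27 TiB × 1,099,511,627,776 bytes/TiB = 4,694,914,650,603.52 bytes
1 GB = 10^9 bytes = 1,000,000,000 bytes
4,694,914,650,603.52 / 1,000,000,000 = 4,694.91 GB

4,694.91 GB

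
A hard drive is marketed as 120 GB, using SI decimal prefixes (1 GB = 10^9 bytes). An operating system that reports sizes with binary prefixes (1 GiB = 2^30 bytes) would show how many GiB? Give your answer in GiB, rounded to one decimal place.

111.8 GiB

120 GB = 120 × 10^9 bytes = 120,000,000,000 bytes
1 GiB = 2^30 bytes = 1,073,741,824 bytes
120,000,000,000 / 1,073,741,824 = 111.8 GiB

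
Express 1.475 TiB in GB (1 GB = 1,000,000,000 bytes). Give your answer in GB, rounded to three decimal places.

1.475 TiB = 1.475 × 2^40 bytes = 1,621,779,650,969.6 bytes
1 GB = 10^9 bytes = 1,000,000,000 bytes
1,621,779,650,969.6 / 1,000,000,000 = 1,621.780 GB

1,621.780 GB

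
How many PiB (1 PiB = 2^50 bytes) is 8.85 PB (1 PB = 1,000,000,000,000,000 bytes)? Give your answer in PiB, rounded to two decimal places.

7.86 PiB

8.85 PB = 8.85 × 10^15 bytes = 8,850,000,000,000,000 bytes
1 PiB = 1,125,899,906,842,624 bytes
8,850,000,000,000,000 / 1,125,899,906,842,624 = 7.86 PiB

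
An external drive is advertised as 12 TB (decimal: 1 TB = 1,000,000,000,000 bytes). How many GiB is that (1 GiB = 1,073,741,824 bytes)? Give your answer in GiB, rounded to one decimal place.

11,175.9 GiB

12 TB × 1,000,000,000,000 bytes/TB = 12,000,000,000,000 bytes
1 GiB = 2^30 bytes = 1,073,741,824 bytes
12,000,000,000,000 / 1,073,741,824 = 11,175.9 GiB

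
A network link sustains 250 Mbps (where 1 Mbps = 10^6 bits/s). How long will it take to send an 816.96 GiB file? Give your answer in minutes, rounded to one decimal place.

467.8 minutes

816.96 GiB = 877,204,120,535.04 bytes = 7,017,632,964,280.32 bits
250 Mbps = 250,000,000 bits/s
time = 7,017,632,964,280.32 / 250,000,000 = 28,070.53 s
28,070.53 s / 60 = 467.8 minutes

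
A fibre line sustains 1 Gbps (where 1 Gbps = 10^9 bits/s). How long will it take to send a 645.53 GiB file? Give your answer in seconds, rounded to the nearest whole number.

645.53 GiB = 693,132,559,646.72 bytes = 5,545,060,477,173.76 bits
1 Gbps = 1,000,000,000 bits/s
time = 5,545,060,477,173.76 / 1,000,000,000 = 5,545 s

5,545 seconds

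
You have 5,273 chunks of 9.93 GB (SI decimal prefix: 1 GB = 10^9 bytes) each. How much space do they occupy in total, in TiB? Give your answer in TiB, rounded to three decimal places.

Total = 5,273 × 9.93 GB = 52360.89 GB
= 52360.89 × 1,000,000,000 bytes = 52,360,890,000,000 bytes
1 TiB = 1,099,511,627,776 bytes
52,360,890,000,000 / 1,099,511,627,776 = 47.622 TiB

47.622 TiB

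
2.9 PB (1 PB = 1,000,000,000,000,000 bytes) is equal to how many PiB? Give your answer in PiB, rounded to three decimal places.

2.576 PiB

2.9 PB = 2.9 × 10^15 bytes = 2,900,000,000,000,000 bytes
1 PiB = 1,125,899,906,842,624 bytes
2,900,000,000,000,000 / 1,125,899,906,842,624 = 2.576 PiB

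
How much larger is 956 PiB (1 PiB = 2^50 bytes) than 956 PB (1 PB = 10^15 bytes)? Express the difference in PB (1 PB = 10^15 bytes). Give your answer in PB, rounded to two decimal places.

120.36 PB

956 PiB = 956 × 1,125,899,906,842,624 = 1,076,360,310,941,548,544 bytes
956 PB = 956 × 1,000,000,000,000,000 = 956,000,000,000,000,000 bytes
difference = 120,360,310,941,548,544 bytes
120,360,310,941,548,544 / 1,000,000,000,000,000 = 120.36 PB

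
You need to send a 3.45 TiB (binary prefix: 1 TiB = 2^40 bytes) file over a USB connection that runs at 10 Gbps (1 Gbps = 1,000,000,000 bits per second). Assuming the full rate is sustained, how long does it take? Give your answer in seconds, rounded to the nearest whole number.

3,035 seconds

3.45 TiB = 3,793,315,115,827.2 bytes = 30,346,520,926,617.6 bits
10 Gbps = 10,000,000,000 bits/s
time = 30,346,520,926,617.6 / 10,000,000,000 = 3,035 s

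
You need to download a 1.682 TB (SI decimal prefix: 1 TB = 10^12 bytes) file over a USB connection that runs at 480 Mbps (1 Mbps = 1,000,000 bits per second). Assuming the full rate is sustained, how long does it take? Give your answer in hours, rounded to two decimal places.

1.682 TB = 1,682,000,000,000 bytes = 13,456,000,000,000 bits
480 Mbps = 480,000,000 bits/s
time = 13,456,000,000,000 / 480,000,000 = 28,033.3333 s
28,033.3333 s / 3600 = 7.79 hours

7.79 hours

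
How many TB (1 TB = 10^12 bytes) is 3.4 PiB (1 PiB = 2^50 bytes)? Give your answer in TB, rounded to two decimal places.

3.4 PiB = 3.4 × 2^50 bytes = 3,828,059,683,264,921.6 bytes
1 TB = 1,000,000,000,000 bytes
3,828,059,683,264,921.6 / 1,000,000,000,000 = 3,828.06 TB

3,828.06 TB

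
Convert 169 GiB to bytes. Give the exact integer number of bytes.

169 × 1,073,741,824 = 181,462,368,256 bytes  (1 GiB = 2^30 bytes)

181,462,368,256 bytes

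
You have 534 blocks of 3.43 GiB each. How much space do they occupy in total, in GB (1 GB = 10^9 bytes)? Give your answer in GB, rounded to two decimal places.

Total = 534 × 3.43 GiB = 1831.62 GiB
= 1831.62 × 1,073,741,824 bytes = 1,966,686,999,674.88 bytes
1 GB = 1,000,000,000 bytes
1,966,686,999,674.88 / 1,000,000,000 = 1,966.69 GB

1,966.69 GB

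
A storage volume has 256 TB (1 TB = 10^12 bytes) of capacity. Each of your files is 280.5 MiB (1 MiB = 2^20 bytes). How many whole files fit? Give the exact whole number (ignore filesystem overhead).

870,376

Capacity: 256 TB = 256,000,000,000,000 bytes
Per item: 280.5 MiB = 294,125,568 bytes
⌊256,000,000,000,000 / 294,125,568⌋ = 870,376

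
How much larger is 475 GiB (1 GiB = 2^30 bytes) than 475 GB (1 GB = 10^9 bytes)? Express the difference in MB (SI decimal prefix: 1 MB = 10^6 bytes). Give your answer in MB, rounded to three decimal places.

35,027.366 MB

475 GiB = 475 × 1,073,741,824 = 510,027,366,400 bytes
475 GB = 475 × 1,000,000,000 = 475,000,000,000 bytes
difference = 35,027,366,400 bytes
35,027,366,400 / 1,000,000 = 35,027.366 MB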